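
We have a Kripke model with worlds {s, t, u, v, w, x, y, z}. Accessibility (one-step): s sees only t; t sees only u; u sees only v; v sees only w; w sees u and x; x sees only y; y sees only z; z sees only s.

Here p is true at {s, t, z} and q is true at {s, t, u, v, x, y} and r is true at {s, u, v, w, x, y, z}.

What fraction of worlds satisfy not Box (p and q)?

3/4

s: Box (p and q) is T. ✗
t: Box (p and q) is F. ✓
u: Box (p and q) is F. ✓
v: Box (p and q) is F. ✓
w: Box (p and q) is F. ✓
x: Box (p and q) is F. ✓
y: Box (p and q) is F. ✓
z: Box (p and q) is T. ✗
That's 6 of 8 worlds, so 6/8 = 3/4.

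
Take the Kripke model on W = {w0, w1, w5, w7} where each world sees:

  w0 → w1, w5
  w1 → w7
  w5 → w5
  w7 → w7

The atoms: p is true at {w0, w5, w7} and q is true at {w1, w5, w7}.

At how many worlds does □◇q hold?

w0: successors {w1, w5}; ◇q there: w1:T, w5:T. ✓
w1: successors {w7}; ◇q there: w7:T. ✓
w5: successors {w5}; ◇q there: w5:T. ✓
w7: successors {w7}; ◇q there: w7:T. ✓
Satisfying worlds: {w0, w1, w5, w7}.

4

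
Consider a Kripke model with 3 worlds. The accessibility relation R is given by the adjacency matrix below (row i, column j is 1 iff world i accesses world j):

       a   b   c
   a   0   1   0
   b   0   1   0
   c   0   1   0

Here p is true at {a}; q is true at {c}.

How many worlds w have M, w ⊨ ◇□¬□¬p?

0

a: successors {b}; □¬□¬p there: b:F. ✗
b: successors {b}; □¬□¬p there: b:F. ✗
c: successors {b}; □¬□¬p there: b:F. ✗
Satisfying worlds: ∅.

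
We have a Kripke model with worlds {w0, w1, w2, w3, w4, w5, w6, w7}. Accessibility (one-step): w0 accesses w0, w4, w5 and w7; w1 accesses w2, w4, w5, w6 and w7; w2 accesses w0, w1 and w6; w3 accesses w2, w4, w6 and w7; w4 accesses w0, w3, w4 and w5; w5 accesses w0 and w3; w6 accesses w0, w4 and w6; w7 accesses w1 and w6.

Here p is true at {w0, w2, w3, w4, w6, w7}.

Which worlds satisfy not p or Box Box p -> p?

w0: not p or Box Box p is F, p is T. ✓
w1: not p or Box Box p is T, p is F. ✗
w2: not p or Box Box p is F, p is T. ✓
w3: not p or Box Box p is F, p is T. ✓
w4: not p or Box Box p is F, p is T. ✓
w5: not p or Box Box p is T, p is F. ✗
w6: not p or Box Box p is F, p is T. ✓
w7: not p or Box Box p is F, p is T. ✓

{w0, w2, w3, w4, w6, w7}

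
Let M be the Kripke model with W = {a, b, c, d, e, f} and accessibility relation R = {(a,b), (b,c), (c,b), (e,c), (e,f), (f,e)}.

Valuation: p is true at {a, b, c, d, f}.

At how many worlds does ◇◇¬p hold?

a: successors {b}; ◇¬p there: b:F. ✗
b: successors {c}; ◇¬p there: c:F. ✗
c: successors {b}; ◇¬p there: b:F. ✗
d: no successors, so ◇◇¬p fails. ✗
e: successors {c, f}; ◇¬p there: c:F, f:T. ✓
f: successors {e}; ◇¬p there: e:F. ✗
Satisfying worlds: {e}.

1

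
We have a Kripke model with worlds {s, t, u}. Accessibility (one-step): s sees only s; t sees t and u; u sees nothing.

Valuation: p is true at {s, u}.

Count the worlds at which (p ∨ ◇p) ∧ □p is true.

s: p ∨ ◇p is T, □p is T. ✓
t: p ∨ ◇p is T, □p is F. ✗
u: p ∨ ◇p is T, □p is T. ✓
Satisfying worlds: {s, u}.

2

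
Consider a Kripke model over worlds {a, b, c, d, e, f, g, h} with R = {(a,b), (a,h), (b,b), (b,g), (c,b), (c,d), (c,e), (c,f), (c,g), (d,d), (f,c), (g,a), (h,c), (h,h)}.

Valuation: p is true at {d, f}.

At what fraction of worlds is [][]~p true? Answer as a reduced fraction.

1/2

a: successors {b, h}; []~p there: b:T, h:T. ✓
b: successors {b, g}; []~p there: b:T, g:T. ✓
c: successors {b, d, e, f, g}; []~p there: b:T, d:F, e:T, f:T, g:T. ✗
d: successors {d}; []~p there: d:F. ✗
e: no successors, so [][]~p holds vacuously. ✓
f: successors {c}; []~p there: c:F. ✗
g: successors {a}; []~p there: a:T. ✓
h: successors {c, h}; []~p there: c:F, h:T. ✗
That's 4 of 8 worlds, so 4/8 = 1/2.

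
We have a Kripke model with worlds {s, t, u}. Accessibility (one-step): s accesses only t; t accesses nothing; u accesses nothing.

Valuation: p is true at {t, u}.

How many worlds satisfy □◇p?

2

s: successors {t}; ◇p there: t:F. ✗
t: no successors, so □◇p holds vacuously. ✓
u: no successors, so □◇p holds vacuously. ✓
Satisfying worlds: {t, u}.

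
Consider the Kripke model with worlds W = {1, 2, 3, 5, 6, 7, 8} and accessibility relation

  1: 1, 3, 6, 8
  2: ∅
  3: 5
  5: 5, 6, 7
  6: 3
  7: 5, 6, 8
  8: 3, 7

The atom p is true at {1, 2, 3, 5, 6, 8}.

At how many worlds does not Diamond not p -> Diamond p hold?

1: not Diamond not p is T, Diamond p is T. ✓
2: not Diamond not p is T, Diamond p is F. ✗
3: not Diamond not p is T, Diamond p is T. ✓
5: not Diamond not p is F, Diamond p is T. ✓
6: not Diamond not p is T, Diamond p is T. ✓
7: not Diamond not p is T, Diamond p is T. ✓
8: not Diamond not p is F, Diamond p is T. ✓
Satisfying worlds: {1, 3, 5, 6, 7, 8}.

6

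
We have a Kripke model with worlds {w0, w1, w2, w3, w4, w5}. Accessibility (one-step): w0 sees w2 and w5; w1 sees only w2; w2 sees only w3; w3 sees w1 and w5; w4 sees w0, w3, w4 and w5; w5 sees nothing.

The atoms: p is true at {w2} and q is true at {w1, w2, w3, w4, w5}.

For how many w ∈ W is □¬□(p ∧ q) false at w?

w0: successors {w2, w5}; ¬□(p ∧ q) there: w2:T, w5:F. ✗
w1: successors {w2}; ¬□(p ∧ q) there: w2:T. ✓
w2: successors {w3}; ¬□(p ∧ q) there: w3:T. ✓
w3: successors {w1, w5}; ¬□(p ∧ q) there: w1:F, w5:F. ✗
w4: successors {w0, w3, w4, w5}; ¬□(p ∧ q) there: w0:T, w3:T, w4:T, w5:F. ✗
w5: no successors, so □¬□(p ∧ q) holds vacuously. ✓
Satisfying worlds: {w1, w2, w5}.
So □¬□(p ∧ q) fails at the other 3 worlds.

3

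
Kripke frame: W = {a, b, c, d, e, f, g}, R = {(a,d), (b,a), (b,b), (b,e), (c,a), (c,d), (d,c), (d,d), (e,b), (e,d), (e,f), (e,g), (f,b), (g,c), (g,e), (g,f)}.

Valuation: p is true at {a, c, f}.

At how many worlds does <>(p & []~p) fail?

3

a: successors {d}; p & []~p there: d:F. ✗
b: successors {a, b, e}; p & []~p there: a:T, b:F, e:F. ✓
c: successors {a, d}; p & []~p there: a:T, d:F. ✓
d: successors {c, d}; p & []~p there: c:F, d:F. ✗
e: successors {b, d, f, g}; p & []~p there: b:F, d:F, f:T, g:F. ✓
f: successors {b}; p & []~p there: b:F. ✗
g: successors {c, e, f}; p & []~p there: c:F, e:F, f:T. ✓
Satisfying worlds: {b, c, e, g}.
So <>(p & []~p) fails at the other 3 worlds.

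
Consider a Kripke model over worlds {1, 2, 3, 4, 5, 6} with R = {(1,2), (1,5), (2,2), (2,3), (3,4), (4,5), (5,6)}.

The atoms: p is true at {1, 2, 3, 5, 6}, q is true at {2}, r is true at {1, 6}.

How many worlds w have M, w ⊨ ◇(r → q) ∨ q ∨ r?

1: ◇(r → q) is T, q ∨ r is T. ✓
2: ◇(r → q) is T, q ∨ r is T. ✓
3: ◇(r → q) is T, q ∨ r is F. ✓
4: ◇(r → q) is T, q ∨ r is F. ✓
5: ◇(r → q) is F, q ∨ r is F. ✗
6: ◇(r → q) is F, q ∨ r is T. ✓
Satisfying worlds: {1, 2, 3, 4, 6}.

5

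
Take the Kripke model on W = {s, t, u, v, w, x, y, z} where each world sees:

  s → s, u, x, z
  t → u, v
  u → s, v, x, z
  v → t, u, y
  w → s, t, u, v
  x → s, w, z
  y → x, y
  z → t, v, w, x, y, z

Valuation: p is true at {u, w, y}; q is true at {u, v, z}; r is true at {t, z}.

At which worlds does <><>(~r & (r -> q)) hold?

{s, t, u, v, w, x, y, z}

s: successors {s, u, x, z}; <>(~r & (r -> q)) there: s:T, u:T, x:T, z:T. ✓
t: successors {u, v}; <>(~r & (r -> q)) there: u:T, v:T. ✓
u: successors {s, v, x, z}; <>(~r & (r -> q)) there: s:T, v:T, x:T, z:T. ✓
v: successors {t, u, y}; <>(~r & (r -> q)) there: t:T, u:T, y:T. ✓
w: successors {s, t, u, v}; <>(~r & (r -> q)) there: s:T, t:T, u:T, v:T. ✓
x: successors {s, w, z}; <>(~r & (r -> q)) there: s:T, w:T, z:T. ✓
y: successors {x, y}; <>(~r & (r -> q)) there: x:T, y:T. ✓
z: successors {t, v, w, x, y, z}; <>(~r & (r -> q)) there: t:T, v:T, w:T, x:T, y:T, z:T. ✓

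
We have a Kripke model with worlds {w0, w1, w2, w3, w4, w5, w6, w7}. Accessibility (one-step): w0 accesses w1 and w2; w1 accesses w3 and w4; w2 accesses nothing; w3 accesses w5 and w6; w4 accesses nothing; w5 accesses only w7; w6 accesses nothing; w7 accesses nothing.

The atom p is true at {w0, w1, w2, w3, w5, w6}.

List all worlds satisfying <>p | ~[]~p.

w0: <>p is T, ~[]~p is T. ✓
w1: <>p is T, ~[]~p is T. ✓
w2: <>p is F, ~[]~p is F. ✗
w3: <>p is T, ~[]~p is T. ✓
w4: <>p is F, ~[]~p is F. ✗
w5: <>p is F, ~[]~p is F. ✗
w6: <>p is F, ~[]~p is F. ✗
w7: <>p is F, ~[]~p is F. ✗

{w0, w1, w3}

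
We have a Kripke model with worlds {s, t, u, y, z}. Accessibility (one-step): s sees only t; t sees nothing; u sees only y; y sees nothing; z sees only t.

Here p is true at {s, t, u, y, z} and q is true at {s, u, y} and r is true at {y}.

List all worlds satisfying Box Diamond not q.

{t, y}

s: successors {t}; Diamond not q there: t:F. ✗
t: no successors, so Box Diamond not q holds vacuously. ✓
u: successors {y}; Diamond not q there: y:F. ✗
y: no successors, so Box Diamond not q holds vacuously. ✓
z: successors {t}; Diamond not q there: t:F. ✗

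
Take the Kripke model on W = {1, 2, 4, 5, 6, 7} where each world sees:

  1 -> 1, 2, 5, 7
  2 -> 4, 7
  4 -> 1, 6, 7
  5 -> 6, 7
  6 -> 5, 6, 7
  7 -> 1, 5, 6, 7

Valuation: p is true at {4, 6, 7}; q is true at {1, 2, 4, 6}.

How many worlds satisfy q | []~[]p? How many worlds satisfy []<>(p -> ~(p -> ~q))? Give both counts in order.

5 and 6

For q | []~[]p:
1: q is T, []~[]p is F. ✓
2: q is T, []~[]p is T. ✓
4: q is T, []~[]p is T. ✓
5: q is F, []~[]p is T. ✓
6: q is T, []~[]p is F. ✓
7: q is F, []~[]p is F. ✗
— 5 worlds.
For []<>(p -> ~(p -> ~q)):
1: successors {1, 2, 5, 7}; <>(p -> ~(p -> ~q)) there: 1:T, 2:T, 5:T, 7:T. ✓
2: successors {4, 7}; <>(p -> ~(p -> ~q)) there: 4:T, 7:T. ✓
4: successors {1, 6, 7}; <>(p -> ~(p -> ~q)) there: 1:T, 6:T, 7:T. ✓
5: successors {6, 7}; <>(p -> ~(p -> ~q)) there: 6:T, 7:T. ✓
6: successors {5, 6, 7}; <>(p -> ~(p -> ~q)) there: 5:T, 6:T, 7:T. ✓
7: successors {1, 5, 6, 7}; <>(p -> ~(p -> ~q)) there: 1:T, 5:T, 6:T, 7:T. ✓
— 6 worlds.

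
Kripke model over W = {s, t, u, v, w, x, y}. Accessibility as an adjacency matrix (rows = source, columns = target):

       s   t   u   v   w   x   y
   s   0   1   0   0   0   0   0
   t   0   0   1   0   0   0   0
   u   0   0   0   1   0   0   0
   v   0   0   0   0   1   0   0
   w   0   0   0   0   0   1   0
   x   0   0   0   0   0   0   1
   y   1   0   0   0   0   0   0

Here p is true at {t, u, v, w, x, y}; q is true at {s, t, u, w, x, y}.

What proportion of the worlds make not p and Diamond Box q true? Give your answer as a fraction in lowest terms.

s: not p is T, Diamond Box q is T. ✓
t: not p is F, Diamond Box q is F. ✗
u: not p is F, Diamond Box q is T. ✗
v: not p is F, Diamond Box q is T. ✗
w: not p is F, Diamond Box q is T. ✗
x: not p is F, Diamond Box q is T. ✗
y: not p is F, Diamond Box q is T. ✗
That's 1 of 7 worlds, so 1/7.

1/7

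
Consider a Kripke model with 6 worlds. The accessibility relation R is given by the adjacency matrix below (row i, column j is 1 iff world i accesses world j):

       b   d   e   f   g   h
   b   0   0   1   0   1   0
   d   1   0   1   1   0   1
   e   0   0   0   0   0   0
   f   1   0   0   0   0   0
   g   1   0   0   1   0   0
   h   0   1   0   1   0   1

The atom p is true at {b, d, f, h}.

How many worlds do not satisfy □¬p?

b: successors {e, g}; ¬p there: e:T, g:T. ✓
d: successors {b, e, f, h}; ¬p there: b:F, e:T, f:F, h:F. ✗
e: no successors, so □¬p holds vacuously. ✓
f: successors {b}; ¬p there: b:F. ✗
g: successors {b, f}; ¬p there: b:F, f:F. ✗
h: successors {d, f, h}; ¬p there: d:F, f:F, h:F. ✗
Satisfying worlds: {b, e}.
So □¬p fails at the other 4 worlds.

4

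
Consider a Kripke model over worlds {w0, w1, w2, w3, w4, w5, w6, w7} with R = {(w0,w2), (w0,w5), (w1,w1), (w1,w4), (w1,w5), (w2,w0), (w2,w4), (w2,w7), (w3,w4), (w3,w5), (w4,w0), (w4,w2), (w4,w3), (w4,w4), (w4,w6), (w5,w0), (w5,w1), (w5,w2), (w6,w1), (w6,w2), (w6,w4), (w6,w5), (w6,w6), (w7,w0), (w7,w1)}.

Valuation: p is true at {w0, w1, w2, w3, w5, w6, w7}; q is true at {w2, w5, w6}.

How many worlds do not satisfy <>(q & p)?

2

w0: successors {w2, w5}; q & p there: w2:T, w5:T. ✓
w1: successors {w1, w4, w5}; q & p there: w1:F, w4:F, w5:T. ✓
w2: successors {w0, w4, w7}; q & p there: w0:F, w4:F, w7:F. ✗
w3: successors {w4, w5}; q & p there: w4:F, w5:T. ✓
w4: successors {w0, w2, w3, w4, w6}; q & p there: w0:F, w2:T, w3:F, w4:F, w6:T. ✓
w5: successors {w0, w1, w2}; q & p there: w0:F, w1:F, w2:T. ✓
w6: successors {w1, w2, w4, w5, w6}; q & p there: w1:F, w2:T, w4:F, w5:T, w6:T. ✓
w7: successors {w0, w1}; q & p there: w0:F, w1:F. ✗
Satisfying worlds: {w0, w1, w3, w4, w5, w6}.
So <>(q & p) fails at the other 2 worlds.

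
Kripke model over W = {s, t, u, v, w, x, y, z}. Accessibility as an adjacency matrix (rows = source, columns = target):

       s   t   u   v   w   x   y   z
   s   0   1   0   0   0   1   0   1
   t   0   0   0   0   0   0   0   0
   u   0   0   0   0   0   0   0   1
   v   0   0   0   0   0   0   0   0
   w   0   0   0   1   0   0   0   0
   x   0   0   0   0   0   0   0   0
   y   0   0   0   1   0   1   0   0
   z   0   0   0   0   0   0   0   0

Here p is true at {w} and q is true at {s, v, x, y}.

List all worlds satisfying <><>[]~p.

∅

s: successors {t, x, z}; <>[]~p there: t:F, x:F, z:F. ✗
t: no successors, so <><>[]~p fails. ✗
u: successors {z}; <>[]~p there: z:F. ✗
v: no successors, so <><>[]~p fails. ✗
w: successors {v}; <>[]~p there: v:F. ✗
x: no successors, so <><>[]~p fails. ✗
y: successors {v, x}; <>[]~p there: v:F, x:F. ✗
z: no successors, so <><>[]~p fails. ✗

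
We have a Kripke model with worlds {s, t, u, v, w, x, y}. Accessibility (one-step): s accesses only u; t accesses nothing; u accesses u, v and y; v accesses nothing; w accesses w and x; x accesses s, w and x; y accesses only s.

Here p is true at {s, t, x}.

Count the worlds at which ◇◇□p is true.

s: successors {u}; ◇□p there: u:T. ✓
t: no successors, so ◇◇□p fails. ✗
u: successors {u, v, y}; ◇□p there: u:T, v:F, y:F. ✓
v: no successors, so ◇◇□p fails. ✗
w: successors {w, x}; ◇□p there: w:F, x:F. ✗
x: successors {s, w, x}; ◇□p there: s:F, w:F, x:F. ✗
y: successors {s}; ◇□p there: s:F. ✗
Satisfying worlds: {s, u}.

2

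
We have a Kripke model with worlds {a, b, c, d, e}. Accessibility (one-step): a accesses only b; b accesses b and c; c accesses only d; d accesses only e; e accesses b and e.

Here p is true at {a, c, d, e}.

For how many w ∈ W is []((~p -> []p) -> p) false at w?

a: successors {b}; (~p -> []p) -> p there: b:T. ✓
b: successors {b, c}; (~p -> []p) -> p there: b:T, c:T. ✓
c: successors {d}; (~p -> []p) -> p there: d:T. ✓
d: successors {e}; (~p -> []p) -> p there: e:T. ✓
e: successors {b, e}; (~p -> []p) -> p there: b:T, e:T. ✓
Satisfying worlds: {a, b, c, d, e}.
So []((~p -> []p) -> p) fails at the other 0 worlds.

0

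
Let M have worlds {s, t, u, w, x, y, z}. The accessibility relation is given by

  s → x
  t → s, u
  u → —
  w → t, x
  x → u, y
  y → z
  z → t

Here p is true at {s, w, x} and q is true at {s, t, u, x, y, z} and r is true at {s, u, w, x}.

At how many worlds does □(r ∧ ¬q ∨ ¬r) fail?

s: successors {x}; r ∧ ¬q ∨ ¬r there: x:F. ✗
t: successors {s, u}; r ∧ ¬q ∨ ¬r there: s:F, u:F. ✗
u: no successors, so □(r ∧ ¬q ∨ ¬r) holds vacuously. ✓
w: successors {t, x}; r ∧ ¬q ∨ ¬r there: t:T, x:F. ✗
x: successors {u, y}; r ∧ ¬q ∨ ¬r there: u:F, y:T. ✗
y: successors {z}; r ∧ ¬q ∨ ¬r there: z:T. ✓
z: successors {t}; r ∧ ¬q ∨ ¬r there: t:T. ✓
Satisfying worlds: {u, y, z}.
So □(r ∧ ¬q ∨ ¬r) fails at the other 4 worlds.

4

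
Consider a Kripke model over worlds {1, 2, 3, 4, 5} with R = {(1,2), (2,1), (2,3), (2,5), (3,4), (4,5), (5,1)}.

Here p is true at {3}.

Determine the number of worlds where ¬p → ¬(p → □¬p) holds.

1: ¬p is T, ¬(p → □¬p) is F. ✗
2: ¬p is T, ¬(p → □¬p) is F. ✗
3: ¬p is F, ¬(p → □¬p) is F. ✓
4: ¬p is T, ¬(p → □¬p) is F. ✗
5: ¬p is T, ¬(p → □¬p) is F. ✗
Satisfying worlds: {3}.

1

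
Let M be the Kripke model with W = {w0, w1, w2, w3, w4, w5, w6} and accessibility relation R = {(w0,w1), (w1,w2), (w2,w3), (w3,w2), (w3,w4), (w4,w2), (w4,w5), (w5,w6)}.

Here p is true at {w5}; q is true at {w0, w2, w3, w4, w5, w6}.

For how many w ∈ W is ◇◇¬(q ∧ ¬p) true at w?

1

w0: successors {w1}; ◇¬(q ∧ ¬p) there: w1:F. ✗
w1: successors {w2}; ◇¬(q ∧ ¬p) there: w2:F. ✗
w2: successors {w3}; ◇¬(q ∧ ¬p) there: w3:F. ✗
w3: successors {w2, w4}; ◇¬(q ∧ ¬p) there: w2:F, w4:T. ✓
w4: successors {w2, w5}; ◇¬(q ∧ ¬p) there: w2:F, w5:F. ✗
w5: successors {w6}; ◇¬(q ∧ ¬p) there: w6:F. ✗
w6: no successors, so ◇◇¬(q ∧ ¬p) fails. ✗
Satisfying worlds: {w3}.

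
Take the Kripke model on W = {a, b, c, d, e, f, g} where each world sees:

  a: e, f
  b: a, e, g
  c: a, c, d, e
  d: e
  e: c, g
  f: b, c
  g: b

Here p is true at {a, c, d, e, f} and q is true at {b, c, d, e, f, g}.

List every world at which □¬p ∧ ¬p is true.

{g}

a: □¬p is F, ¬p is F. ✗
b: □¬p is F, ¬p is T. ✗
c: □¬p is F, ¬p is F. ✗
d: □¬p is F, ¬p is F. ✗
e: □¬p is F, ¬p is F. ✗
f: □¬p is F, ¬p is F. ✗
g: □¬p is T, ¬p is T. ✓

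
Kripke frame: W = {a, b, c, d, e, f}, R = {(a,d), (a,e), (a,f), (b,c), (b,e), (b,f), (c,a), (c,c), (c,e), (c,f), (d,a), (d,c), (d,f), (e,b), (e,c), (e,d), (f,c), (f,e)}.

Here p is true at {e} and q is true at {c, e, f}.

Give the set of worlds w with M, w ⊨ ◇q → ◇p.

{a, b, c, f}

a: ◇q is T, ◇p is T. ✓
b: ◇q is T, ◇p is T. ✓
c: ◇q is T, ◇p is T. ✓
d: ◇q is T, ◇p is F. ✗
e: ◇q is T, ◇p is F. ✗
f: ◇q is T, ◇p is T. ✓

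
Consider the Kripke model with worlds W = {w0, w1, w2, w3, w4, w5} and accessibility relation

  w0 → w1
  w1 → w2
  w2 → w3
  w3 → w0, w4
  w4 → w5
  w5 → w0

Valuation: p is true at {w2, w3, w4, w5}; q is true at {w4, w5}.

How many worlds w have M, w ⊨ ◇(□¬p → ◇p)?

4

w0: successors {w1}; □¬p → ◇p there: w1:T. ✓
w1: successors {w2}; □¬p → ◇p there: w2:T. ✓
w2: successors {w3}; □¬p → ◇p there: w3:T. ✓
w3: successors {w0, w4}; □¬p → ◇p there: w0:F, w4:T. ✓
w4: successors {w5}; □¬p → ◇p there: w5:F. ✗
w5: successors {w0}; □¬p → ◇p there: w0:F. ✗
Satisfying worlds: {w0, w1, w2, w3}.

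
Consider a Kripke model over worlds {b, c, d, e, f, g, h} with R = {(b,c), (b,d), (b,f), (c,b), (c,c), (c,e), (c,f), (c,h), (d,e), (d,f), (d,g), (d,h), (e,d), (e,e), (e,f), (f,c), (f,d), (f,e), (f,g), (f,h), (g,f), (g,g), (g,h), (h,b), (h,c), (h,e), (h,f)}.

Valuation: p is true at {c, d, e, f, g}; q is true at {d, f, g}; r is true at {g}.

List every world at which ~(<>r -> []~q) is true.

{d, f, g}

b: <>r -> []~q is T. ✗
c: <>r -> []~q is T. ✗
d: <>r -> []~q is F. ✓
e: <>r -> []~q is T. ✗
f: <>r -> []~q is F. ✓
g: <>r -> []~q is F. ✓
h: <>r -> []~q is T. ✗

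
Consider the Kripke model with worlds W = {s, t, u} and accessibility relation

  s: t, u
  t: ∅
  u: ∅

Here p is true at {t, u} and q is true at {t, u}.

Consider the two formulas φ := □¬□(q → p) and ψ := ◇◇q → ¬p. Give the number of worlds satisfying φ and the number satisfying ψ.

2 and 3

For □¬□(q → p):
s: successors {t, u}; ¬□(q → p) there: t:F, u:F. ✗
t: no successors, so □¬□(q → p) holds vacuously. ✓
u: no successors, so □¬□(q → p) holds vacuously. ✓
— 2 worlds.
For ◇◇q → ¬p:
s: ◇◇q is F, ¬p is T. ✓
t: ◇◇q is F, ¬p is F. ✓
u: ◇◇q is F, ¬p is F. ✓
— 3 worlds.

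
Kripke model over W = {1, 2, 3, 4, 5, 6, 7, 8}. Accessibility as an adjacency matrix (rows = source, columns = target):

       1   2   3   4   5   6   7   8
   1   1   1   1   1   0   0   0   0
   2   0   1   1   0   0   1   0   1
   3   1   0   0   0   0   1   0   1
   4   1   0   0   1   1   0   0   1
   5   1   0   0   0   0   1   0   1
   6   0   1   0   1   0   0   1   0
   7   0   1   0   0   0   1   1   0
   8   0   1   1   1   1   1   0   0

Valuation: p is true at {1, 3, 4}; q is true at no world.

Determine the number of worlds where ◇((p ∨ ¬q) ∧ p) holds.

1: successors {1, 2, 3, 4}; (p ∨ ¬q) ∧ p there: 1:T, 2:F, 3:T, 4:T. ✓
2: successors {2, 3, 6, 8}; (p ∨ ¬q) ∧ p there: 2:F, 3:T, 6:F, 8:F. ✓
3: successors {1, 6, 8}; (p ∨ ¬q) ∧ p there: 1:T, 6:F, 8:F. ✓
4: successors {1, 4, 5, 8}; (p ∨ ¬q) ∧ p there: 1:T, 4:T, 5:F, 8:F. ✓
5: successors {1, 6, 8}; (p ∨ ¬q) ∧ p there: 1:T, 6:F, 8:F. ✓
6: successors {2, 4, 7}; (p ∨ ¬q) ∧ p there: 2:F, 4:T, 7:F. ✓
7: successors {2, 6, 7}; (p ∨ ¬q) ∧ p there: 2:F, 6:F, 7:F. ✗
8: successors {2, 3, 4, 5, 6}; (p ∨ ¬q) ∧ p there: 2:F, 3:T, 4:T, 5:F, 6:F. ✓
Satisfying worlds: {1, 2, 3, 4, 5, 6, 8}.

7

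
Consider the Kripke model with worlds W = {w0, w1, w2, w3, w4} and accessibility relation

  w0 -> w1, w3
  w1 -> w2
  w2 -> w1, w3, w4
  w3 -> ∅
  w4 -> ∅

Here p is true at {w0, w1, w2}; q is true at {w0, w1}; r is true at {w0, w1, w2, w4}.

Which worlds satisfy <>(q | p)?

{w0, w1, w2}

w0: successors {w1, w3}; q | p there: w1:T, w3:F. ✓
w1: successors {w2}; q | p there: w2:T. ✓
w2: successors {w1, w3, w4}; q | p there: w1:T, w3:F, w4:F. ✓
w3: no successors, so <>(q | p) fails. ✗
w4: no successors, so <>(q | p) fails. ✗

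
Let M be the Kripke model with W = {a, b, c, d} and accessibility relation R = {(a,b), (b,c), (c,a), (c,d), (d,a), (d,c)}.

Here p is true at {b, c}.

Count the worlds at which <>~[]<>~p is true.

3

a: successors {b}; ~[]<>~p there: b:F. ✗
b: successors {c}; ~[]<>~p there: c:T. ✓
c: successors {a, d}; ~[]<>~p there: a:T, d:T. ✓
d: successors {a, c}; ~[]<>~p there: a:T, c:T. ✓
Satisfying worlds: {b, c, d}.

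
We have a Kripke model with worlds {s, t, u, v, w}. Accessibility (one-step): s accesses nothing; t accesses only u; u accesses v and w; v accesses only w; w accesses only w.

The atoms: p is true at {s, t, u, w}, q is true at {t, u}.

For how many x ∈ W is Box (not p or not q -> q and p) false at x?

3

s: no successors, so Box (not p or not q -> q and p) holds vacuously. ✓
t: successors {u}; not p or not q -> q and p there: u:T. ✓
u: successors {v, w}; not p or not q -> q and p there: v:F, w:F. ✗
v: successors {w}; not p or not q -> q and p there: w:F. ✗
w: successors {w}; not p or not q -> q and p there: w:F. ✗
Satisfying worlds: {s, t}.
So Box (not p or not q -> q and p) fails at the other 3 worlds.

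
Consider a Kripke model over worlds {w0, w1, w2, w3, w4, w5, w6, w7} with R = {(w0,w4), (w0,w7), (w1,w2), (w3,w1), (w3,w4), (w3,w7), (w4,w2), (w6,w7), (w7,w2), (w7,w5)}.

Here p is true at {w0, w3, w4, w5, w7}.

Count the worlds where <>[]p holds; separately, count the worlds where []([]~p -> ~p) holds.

For <>[]p:
w0: successors {w4, w7}; []p there: w4:F, w7:F. ✗
w1: successors {w2}; []p there: w2:T. ✓
w2: no successors, so <>[]p fails. ✗
w3: successors {w1, w4, w7}; []p there: w1:F, w4:F, w7:F. ✗
w4: successors {w2}; []p there: w2:T. ✓
w5: no successors, so <>[]p fails. ✗
w6: successors {w7}; []p there: w7:F. ✗
w7: successors {w2, w5}; []p there: w2:T, w5:T. ✓
— 3 worlds.
For []([]~p -> ~p):
w0: successors {w4, w7}; []~p -> ~p there: w4:F, w7:T. ✗
w1: successors {w2}; []~p -> ~p there: w2:T. ✓
w2: no successors, so []([]~p -> ~p) holds vacuously. ✓
w3: successors {w1, w4, w7}; []~p -> ~p there: w1:T, w4:F, w7:T. ✗
w4: successors {w2}; []~p -> ~p there: w2:T. ✓
w5: no successors, so []([]~p -> ~p) holds vacuously. ✓
w6: successors {w7}; []~p -> ~p there: w7:T. ✓
w7: successors {w2, w5}; []~p -> ~p there: w2:T, w5:F. ✗
— 5 worlds.

3 and 5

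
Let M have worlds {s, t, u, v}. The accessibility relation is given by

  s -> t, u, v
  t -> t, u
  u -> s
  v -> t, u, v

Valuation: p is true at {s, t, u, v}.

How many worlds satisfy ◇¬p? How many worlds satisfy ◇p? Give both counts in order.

0 and 4

For ◇¬p:
s: successors {t, u, v}; ¬p there: t:F, u:F, v:F. ✗
t: successors {t, u}; ¬p there: t:F, u:F. ✗
u: successors {s}; ¬p there: s:F. ✗
v: successors {t, u, v}; ¬p there: t:F, u:F, v:F. ✗
— 0 worlds.
For ◇p:
s: successors {t, u, v}; p there: t:T, u:T, v:T. ✓
t: successors {t, u}; p there: t:T, u:T. ✓
u: successors {s}; p there: s:T. ✓
v: successors {t, u, v}; p there: t:T, u:T, v:T. ✓
— 4 worlds.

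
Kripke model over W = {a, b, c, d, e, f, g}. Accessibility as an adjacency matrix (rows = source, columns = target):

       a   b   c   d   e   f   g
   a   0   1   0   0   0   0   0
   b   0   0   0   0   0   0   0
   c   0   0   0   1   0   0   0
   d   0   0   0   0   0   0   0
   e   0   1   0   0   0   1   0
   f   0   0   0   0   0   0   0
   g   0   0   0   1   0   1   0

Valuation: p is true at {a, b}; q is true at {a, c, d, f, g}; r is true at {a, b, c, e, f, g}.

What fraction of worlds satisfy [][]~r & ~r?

a: [][]~r is T, ~r is F. ✗
b: [][]~r is T, ~r is F. ✗
c: [][]~r is T, ~r is F. ✗
d: [][]~r is T, ~r is T. ✓
e: [][]~r is T, ~r is F. ✗
f: [][]~r is T, ~r is F. ✗
g: [][]~r is T, ~r is F. ✗
That's 1 of 7 worlds, so 1/7.

1/7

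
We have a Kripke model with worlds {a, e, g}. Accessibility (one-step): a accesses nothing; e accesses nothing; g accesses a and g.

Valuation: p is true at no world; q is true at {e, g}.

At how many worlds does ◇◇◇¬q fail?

2

a: no successors, so ◇◇◇¬q fails. ✗
e: no successors, so ◇◇◇¬q fails. ✗
g: successors {a, g}; ◇◇¬q there: a:F, g:T. ✓
Satisfying worlds: {g}.
So ◇◇◇¬q fails at the other 2 worlds.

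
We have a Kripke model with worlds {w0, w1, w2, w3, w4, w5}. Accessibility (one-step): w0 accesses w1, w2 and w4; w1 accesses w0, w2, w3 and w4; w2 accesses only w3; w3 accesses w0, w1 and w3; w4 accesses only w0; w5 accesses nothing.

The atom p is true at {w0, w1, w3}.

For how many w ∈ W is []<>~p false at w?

w0: successors {w1, w2, w4}; <>~p there: w1:T, w2:F, w4:F. ✗
w1: successors {w0, w2, w3, w4}; <>~p there: w0:T, w2:F, w3:F, w4:F. ✗
w2: successors {w3}; <>~p there: w3:F. ✗
w3: successors {w0, w1, w3}; <>~p there: w0:T, w1:T, w3:F. ✗
w4: successors {w0}; <>~p there: w0:T. ✓
w5: no successors, so []<>~p holds vacuously. ✓
Satisfying worlds: {w4, w5}.
So []<>~p fails at the other 4 worlds.

4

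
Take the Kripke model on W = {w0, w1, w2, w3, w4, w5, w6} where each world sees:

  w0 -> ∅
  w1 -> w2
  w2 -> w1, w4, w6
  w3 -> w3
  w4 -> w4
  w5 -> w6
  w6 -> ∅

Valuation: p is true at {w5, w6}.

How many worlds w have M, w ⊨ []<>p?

w0: no successors, so []<>p holds vacuously. ✓
w1: successors {w2}; <>p there: w2:T. ✓
w2: successors {w1, w4, w6}; <>p there: w1:F, w4:F, w6:F. ✗
w3: successors {w3}; <>p there: w3:F. ✗
w4: successors {w4}; <>p there: w4:F. ✗
w5: successors {w6}; <>p there: w6:F. ✗
w6: no successors, so []<>p holds vacuously. ✓
Satisfying worlds: {w0, w1, w6}.

3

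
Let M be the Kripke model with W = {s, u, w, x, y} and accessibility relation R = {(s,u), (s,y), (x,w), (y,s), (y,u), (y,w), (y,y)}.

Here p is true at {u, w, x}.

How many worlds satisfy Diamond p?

3

s: successors {u, y}; p there: u:T, y:F. ✓
u: no successors, so Diamond p fails. ✗
w: no successors, so Diamond p fails. ✗
x: successors {w}; p there: w:T. ✓
y: successors {s, u, w, y}; p there: s:F, u:T, w:T, y:F. ✓
Satisfying worlds: {s, x, y}.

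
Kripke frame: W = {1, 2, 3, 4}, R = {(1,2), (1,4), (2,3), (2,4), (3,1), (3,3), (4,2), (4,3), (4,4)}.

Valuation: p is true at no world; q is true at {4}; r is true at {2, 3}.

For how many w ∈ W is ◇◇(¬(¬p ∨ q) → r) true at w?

4

1: successors {2, 4}; ◇(¬(¬p ∨ q) → r) there: 2:T, 4:T. ✓
2: successors {3, 4}; ◇(¬(¬p ∨ q) → r) there: 3:T, 4:T. ✓
3: successors {1, 3}; ◇(¬(¬p ∨ q) → r) there: 1:T, 3:T. ✓
4: successors {2, 3, 4}; ◇(¬(¬p ∨ q) → r) there: 2:T, 3:T, 4:T. ✓
Satisfying worlds: {1, 2, 3, 4}.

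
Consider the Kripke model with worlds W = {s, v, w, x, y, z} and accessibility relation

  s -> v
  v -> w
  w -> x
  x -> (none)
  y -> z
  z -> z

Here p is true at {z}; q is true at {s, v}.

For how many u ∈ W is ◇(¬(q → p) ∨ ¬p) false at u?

s: successors {v}; ¬(q → p) ∨ ¬p there: v:T. ✓
v: successors {w}; ¬(q → p) ∨ ¬p there: w:T. ✓
w: successors {x}; ¬(q → p) ∨ ¬p there: x:T. ✓
x: no successors, so ◇(¬(q → p) ∨ ¬p) fails. ✗
y: successors {z}; ¬(q → p) ∨ ¬p there: z:F. ✗
z: successors {z}; ¬(q → p) ∨ ¬p there: z:F. ✗
Satisfying worlds: {s, v, w}.
So ◇(¬(q → p) ∨ ¬p) fails at the other 3 worlds.

3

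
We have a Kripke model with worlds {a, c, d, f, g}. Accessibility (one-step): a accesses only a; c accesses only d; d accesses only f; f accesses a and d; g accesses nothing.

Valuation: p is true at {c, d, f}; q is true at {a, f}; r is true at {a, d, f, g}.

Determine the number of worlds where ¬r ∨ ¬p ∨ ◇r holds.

a: ¬r ∨ ¬p is T, ◇r is T. ✓
c: ¬r ∨ ¬p is T, ◇r is T. ✓
d: ¬r ∨ ¬p is F, ◇r is T. ✓
f: ¬r ∨ ¬p is F, ◇r is T. ✓
g: ¬r ∨ ¬p is T, ◇r is F. ✓
Satisfying worlds: {a, c, d, f, g}.

5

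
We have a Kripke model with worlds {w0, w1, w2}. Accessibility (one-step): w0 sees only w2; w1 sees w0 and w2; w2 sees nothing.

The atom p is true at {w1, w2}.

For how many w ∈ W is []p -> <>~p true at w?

w0: []p is T, <>~p is F. ✗
w1: []p is F, <>~p is T. ✓
w2: []p is T, <>~p is F. ✗
Satisfying worlds: {w1}.

1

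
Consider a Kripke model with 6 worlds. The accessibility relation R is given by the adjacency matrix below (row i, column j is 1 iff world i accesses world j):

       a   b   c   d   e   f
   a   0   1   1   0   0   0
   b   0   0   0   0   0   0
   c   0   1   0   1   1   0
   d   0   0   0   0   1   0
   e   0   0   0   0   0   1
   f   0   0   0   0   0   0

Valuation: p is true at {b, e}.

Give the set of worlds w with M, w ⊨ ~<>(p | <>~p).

a: <>(p | <>~p) is T. ✗
b: <>(p | <>~p) is F. ✓
c: <>(p | <>~p) is T. ✗
d: <>(p | <>~p) is T. ✗
e: <>(p | <>~p) is F. ✓
f: <>(p | <>~p) is F. ✓

{b, e, f}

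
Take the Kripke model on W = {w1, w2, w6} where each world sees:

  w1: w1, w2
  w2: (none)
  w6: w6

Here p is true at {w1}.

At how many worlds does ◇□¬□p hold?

2

w1: successors {w1, w2}; □¬□p there: w1:F, w2:T. ✓
w2: no successors, so ◇□¬□p fails. ✗
w6: successors {w6}; □¬□p there: w6:T. ✓
Satisfying worlds: {w1, w6}.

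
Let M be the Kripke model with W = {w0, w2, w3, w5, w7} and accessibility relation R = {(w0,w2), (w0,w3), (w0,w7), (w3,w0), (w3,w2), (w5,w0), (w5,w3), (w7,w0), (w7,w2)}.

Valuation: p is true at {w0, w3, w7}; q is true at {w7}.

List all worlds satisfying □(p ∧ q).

{w2}

w0: successors {w2, w3, w7}; p ∧ q there: w2:F, w3:F, w7:T. ✗
w2: no successors, so □(p ∧ q) holds vacuously. ✓
w3: successors {w0, w2}; p ∧ q there: w0:F, w2:F. ✗
w5: successors {w0, w3}; p ∧ q there: w0:F, w3:F. ✗
w7: successors {w0, w2}; p ∧ q there: w0:F, w2:F. ✗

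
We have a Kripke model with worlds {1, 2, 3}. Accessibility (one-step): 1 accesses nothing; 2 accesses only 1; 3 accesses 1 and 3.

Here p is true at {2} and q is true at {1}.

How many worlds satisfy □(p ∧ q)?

1: no successors, so □(p ∧ q) holds vacuously. ✓
2: successors {1}; p ∧ q there: 1:F. ✗
3: successors {1, 3}; p ∧ q there: 1:F, 3:F. ✗
Satisfying worlds: {1}.

1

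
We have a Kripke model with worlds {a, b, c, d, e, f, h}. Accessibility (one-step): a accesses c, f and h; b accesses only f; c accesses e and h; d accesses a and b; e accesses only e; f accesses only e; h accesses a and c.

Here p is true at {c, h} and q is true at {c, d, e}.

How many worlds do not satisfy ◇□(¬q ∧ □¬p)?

a: successors {c, f, h}; □(¬q ∧ □¬p) there: c:F, f:F, h:F. ✗
b: successors {f}; □(¬q ∧ □¬p) there: f:F. ✗
c: successors {e, h}; □(¬q ∧ □¬p) there: e:F, h:F. ✗
d: successors {a, b}; □(¬q ∧ □¬p) there: a:F, b:T. ✓
e: successors {e}; □(¬q ∧ □¬p) there: e:F. ✗
f: successors {e}; □(¬q ∧ □¬p) there: e:F. ✗
h: successors {a, c}; □(¬q ∧ □¬p) there: a:F, c:F. ✗
Satisfying worlds: {d}.
So ◇□(¬q ∧ □¬p) fails at the other 6 worlds.

6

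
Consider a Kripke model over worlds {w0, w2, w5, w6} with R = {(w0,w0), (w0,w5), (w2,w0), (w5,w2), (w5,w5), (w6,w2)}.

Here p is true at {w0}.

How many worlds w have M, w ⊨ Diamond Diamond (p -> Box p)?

3

w0: successors {w0, w5}; Diamond (p -> Box p) there: w0:T, w5:T. ✓
w2: successors {w0}; Diamond (p -> Box p) there: w0:T. ✓
w5: successors {w2, w5}; Diamond (p -> Box p) there: w2:F, w5:T. ✓
w6: successors {w2}; Diamond (p -> Box p) there: w2:F. ✗
Satisfying worlds: {w0, w2, w5}.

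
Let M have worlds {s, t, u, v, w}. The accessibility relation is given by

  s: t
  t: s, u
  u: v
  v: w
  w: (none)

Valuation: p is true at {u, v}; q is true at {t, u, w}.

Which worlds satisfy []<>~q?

{s, w}

s: successors {t}; <>~q there: t:T. ✓
t: successors {s, u}; <>~q there: s:F, u:T. ✗
u: successors {v}; <>~q there: v:F. ✗
v: successors {w}; <>~q there: w:F. ✗
w: no successors, so []<>~q holds vacuously. ✓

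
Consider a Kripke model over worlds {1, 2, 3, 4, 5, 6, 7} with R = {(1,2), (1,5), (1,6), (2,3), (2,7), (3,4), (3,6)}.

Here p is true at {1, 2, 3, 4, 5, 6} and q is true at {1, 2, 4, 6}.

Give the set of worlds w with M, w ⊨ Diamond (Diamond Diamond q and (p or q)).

{1}

1: successors {2, 5, 6}; Diamond Diamond q and (p or q) there: 2:T, 5:F, 6:F. ✓
2: successors {3, 7}; Diamond Diamond q and (p or q) there: 3:F, 7:F. ✗
3: successors {4, 6}; Diamond Diamond q and (p or q) there: 4:F, 6:F. ✗
4: no successors, so Diamond (Diamond Diamond q and (p or q)) fails. ✗
5: no successors, so Diamond (Diamond Diamond q and (p or q)) fails. ✗
6: no successors, so Diamond (Diamond Diamond q and (p or q)) fails. ✗
7: no successors, so Diamond (Diamond Diamond q and (p or q)) fails. ✗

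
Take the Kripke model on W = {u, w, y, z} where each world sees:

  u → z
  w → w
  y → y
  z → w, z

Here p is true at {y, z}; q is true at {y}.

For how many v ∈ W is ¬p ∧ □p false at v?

3

u: ¬p is T, □p is T. ✓
w: ¬p is T, □p is F. ✗
y: ¬p is F, □p is T. ✗
z: ¬p is F, □p is F. ✗
Satisfying worlds: {u}.
So ¬p ∧ □p fails at the other 3 worlds.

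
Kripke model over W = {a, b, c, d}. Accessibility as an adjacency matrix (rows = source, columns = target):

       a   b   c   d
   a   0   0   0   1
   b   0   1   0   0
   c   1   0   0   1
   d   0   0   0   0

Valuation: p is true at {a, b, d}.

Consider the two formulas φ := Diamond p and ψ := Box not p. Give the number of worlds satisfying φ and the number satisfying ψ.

For Diamond p:
a: successors {d}; p there: d:T. ✓
b: successors {b}; p there: b:T. ✓
c: successors {a, d}; p there: a:T, d:T. ✓
d: no successors, so Diamond p fails. ✗
— 3 worlds.
For Box not p:
a: successors {d}; not p there: d:F. ✗
b: successors {b}; not p there: b:F. ✗
c: successors {a, d}; not p there: a:F, d:F. ✗
d: no successors, so Box not p holds vacuously. ✓
— 1 world.

3 and 1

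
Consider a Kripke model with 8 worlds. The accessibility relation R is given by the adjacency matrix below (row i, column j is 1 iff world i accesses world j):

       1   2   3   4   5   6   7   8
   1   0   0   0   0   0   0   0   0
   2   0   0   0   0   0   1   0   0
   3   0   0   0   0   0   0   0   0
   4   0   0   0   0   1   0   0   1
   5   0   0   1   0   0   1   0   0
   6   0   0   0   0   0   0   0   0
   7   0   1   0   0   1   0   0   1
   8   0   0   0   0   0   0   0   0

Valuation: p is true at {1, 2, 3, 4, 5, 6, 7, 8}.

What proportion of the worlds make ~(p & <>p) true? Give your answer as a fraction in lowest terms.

1/2

1: p & <>p is F. ✓
2: p & <>p is T. ✗
3: p & <>p is F. ✓
4: p & <>p is T. ✗
5: p & <>p is T. ✗
6: p & <>p is F. ✓
7: p & <>p is T. ✗
8: p & <>p is F. ✓
That's 4 of 8 worlds, so 4/8 = 1/2.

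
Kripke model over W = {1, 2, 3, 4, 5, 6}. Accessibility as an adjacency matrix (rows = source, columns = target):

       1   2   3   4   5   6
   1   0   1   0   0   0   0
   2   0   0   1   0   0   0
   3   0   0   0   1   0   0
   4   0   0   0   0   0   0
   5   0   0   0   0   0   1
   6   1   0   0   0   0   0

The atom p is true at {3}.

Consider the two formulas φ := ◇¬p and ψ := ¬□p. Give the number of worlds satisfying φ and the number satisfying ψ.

For ◇¬p:
1: successors {2}; ¬p there: 2:T. ✓
2: successors {3}; ¬p there: 3:F. ✗
3: successors {4}; ¬p there: 4:T. ✓
4: no successors, so ◇¬p fails. ✗
5: successors {6}; ¬p there: 6:T. ✓
6: successors {1}; ¬p there: 1:T. ✓
— 4 worlds.
For ¬□p:
1: □p is F. ✓
2: □p is T. ✗
3: □p is F. ✓
4: □p is T. ✗
5: □p is F. ✓
6: □p is F. ✓
— 4 worlds.

4 and 4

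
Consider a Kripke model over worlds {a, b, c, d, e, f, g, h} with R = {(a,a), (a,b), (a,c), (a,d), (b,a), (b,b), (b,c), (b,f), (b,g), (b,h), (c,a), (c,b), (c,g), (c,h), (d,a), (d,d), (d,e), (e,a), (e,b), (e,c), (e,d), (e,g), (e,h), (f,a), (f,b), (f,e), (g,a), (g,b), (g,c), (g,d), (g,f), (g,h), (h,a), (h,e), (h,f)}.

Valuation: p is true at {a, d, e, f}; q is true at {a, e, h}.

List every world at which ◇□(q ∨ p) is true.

{a, b, c, d, e, g}

a: successors {a, b, c, d}; □(q ∨ p) there: a:F, b:F, c:F, d:T. ✓
b: successors {a, b, c, f, g, h}; □(q ∨ p) there: a:F, b:F, c:F, f:F, g:F, h:T. ✓
c: successors {a, b, g, h}; □(q ∨ p) there: a:F, b:F, g:F, h:T. ✓
d: successors {a, d, e}; □(q ∨ p) there: a:F, d:T, e:F. ✓
e: successors {a, b, c, d, g, h}; □(q ∨ p) there: a:F, b:F, c:F, d:T, g:F, h:T. ✓
f: successors {a, b, e}; □(q ∨ p) there: a:F, b:F, e:F. ✗
g: successors {a, b, c, d, f, h}; □(q ∨ p) there: a:F, b:F, c:F, d:T, f:F, h:T. ✓
h: successors {a, e, f}; □(q ∨ p) there: a:F, e:F, f:F. ✗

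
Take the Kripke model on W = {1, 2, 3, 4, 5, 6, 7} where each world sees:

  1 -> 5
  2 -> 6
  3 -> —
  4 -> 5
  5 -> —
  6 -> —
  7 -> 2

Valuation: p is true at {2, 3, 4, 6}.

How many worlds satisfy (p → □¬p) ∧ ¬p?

1: p → □¬p is T, ¬p is T. ✓
2: p → □¬p is F, ¬p is F. ✗
3: p → □¬p is T, ¬p is F. ✗
4: p → □¬p is T, ¬p is F. ✗
5: p → □¬p is T, ¬p is T. ✓
6: p → □¬p is T, ¬p is F. ✗
7: p → □¬p is T, ¬p is T. ✓
Satisfying worlds: {1, 5, 7}.

3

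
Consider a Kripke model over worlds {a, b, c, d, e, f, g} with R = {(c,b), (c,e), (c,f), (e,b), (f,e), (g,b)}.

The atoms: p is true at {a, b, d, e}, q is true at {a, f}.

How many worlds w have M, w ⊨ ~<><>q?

a: <><>q is F. ✓
b: <><>q is F. ✓
c: <><>q is F. ✓
d: <><>q is F. ✓
e: <><>q is F. ✓
f: <><>q is F. ✓
g: <><>q is F. ✓
Satisfying worlds: {a, b, c, d, e, f, g}.

7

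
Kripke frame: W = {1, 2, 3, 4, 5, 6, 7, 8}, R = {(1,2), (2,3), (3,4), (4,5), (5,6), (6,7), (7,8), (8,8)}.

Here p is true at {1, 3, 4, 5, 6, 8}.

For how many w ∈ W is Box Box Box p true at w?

7

1: successors {2}; Box Box p there: 2:T. ✓
2: successors {3}; Box Box p there: 3:T. ✓
3: successors {4}; Box Box p there: 4:T. ✓
4: successors {5}; Box Box p there: 5:F. ✗
5: successors {6}; Box Box p there: 6:T. ✓
6: successors {7}; Box Box p there: 7:T. ✓
7: successors {8}; Box Box p there: 8:T. ✓
8: successors {8}; Box Box p there: 8:T. ✓
Satisfying worlds: {1, 2, 3, 5, 6, 7, 8}.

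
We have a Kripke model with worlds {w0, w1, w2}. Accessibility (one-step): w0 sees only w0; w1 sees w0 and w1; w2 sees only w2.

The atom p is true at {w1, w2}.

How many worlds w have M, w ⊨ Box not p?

w0: successors {w0}; not p there: w0:T. ✓
w1: successors {w0, w1}; not p there: w0:T, w1:F. ✗
w2: successors {w2}; not p there: w2:F. ✗
Satisfying worlds: {w0}.

1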